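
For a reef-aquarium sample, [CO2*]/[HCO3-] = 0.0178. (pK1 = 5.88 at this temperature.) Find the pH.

From K1 = [H⁺][HCO3-]/[CO2*]:  pH = pK1 − log₁₀([CO2*]/[HCO3-])
log₁₀(0.0178) = -1.750
pH = 5.88 − (-1.750) = 7.63

pH = 7.63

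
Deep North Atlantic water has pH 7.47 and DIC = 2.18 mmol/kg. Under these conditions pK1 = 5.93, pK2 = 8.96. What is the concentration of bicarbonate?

[HCO3⁻] = 2.05 mmol/kg

α₁ = 1 / (1 + [H⁺]/K1 + K2/[H⁺]) = 1 / (1 + 10^-1.54 + 10^-1.49)
   = 1 / (1 + 0.028840 + 0.032359) = 1/1.0612 = 0.9423
[HCO3⁻] = α₁ × DIC = 0.9423 × 2.18 = 2.05 mmol/kg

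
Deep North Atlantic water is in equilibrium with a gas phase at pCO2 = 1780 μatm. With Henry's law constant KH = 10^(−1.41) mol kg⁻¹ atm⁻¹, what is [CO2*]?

KH = 10^(−1.41) = 3.890×10^-2 mol kg⁻¹ atm⁻¹
[CO2*] = KH · pCO2 = 3.890×10^-2 × 1780×10^-6 atm = 6.93×10^-5 mol/kg

[CO2*] = 69.3 μmol/kg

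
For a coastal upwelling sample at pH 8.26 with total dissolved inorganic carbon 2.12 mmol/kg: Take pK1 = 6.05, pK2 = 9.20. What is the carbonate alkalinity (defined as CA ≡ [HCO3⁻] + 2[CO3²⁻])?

CA = [HCO3⁻] + 2[CO3²⁻] = (α₁ + 2α₂)·DIC
At pH 8.26: [H⁺]/K1 = 10^-2.21 = 0.0061660, K2/[H⁺] = 10^-0.94 = 0.11482
α₁ = 1/(1 + 0.0061660 + 0.11482) = 1/1.1210 = 0.8921; α₂ = α₁·K2/[H⁺] = 0.1024
α₁ + 2α₂ = 1.0969
CA = 1.0969 × 2.12 = 2.33 mmol/kg

CA = 2.33 mmol/kg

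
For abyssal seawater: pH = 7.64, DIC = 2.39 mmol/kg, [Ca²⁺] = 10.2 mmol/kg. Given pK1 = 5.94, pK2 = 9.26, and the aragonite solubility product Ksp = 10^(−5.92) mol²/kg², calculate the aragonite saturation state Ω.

α₂ = 1 / (1 + [H⁺]/K2 + [H⁺]²/(K1K2)) = 1 / (1 + 10^+1.62 + 10^-0.08)
   = 1 / (1 + 41.687 + 0.83176) = 1/43.519 = 0.02298
[CO3²⁻] = α₂ × DIC = 0.02298 × 2.39 = 0.05492 mmol/kg
Ksp = 10^(−5.92) = 1.202×10^-6
Ω = [Ca²⁺][CO3²⁻]/Ksp = (10.2×10^-3)(5.492×10^-5) / 1.202×10^-6 = 0.466

Ω = 0.466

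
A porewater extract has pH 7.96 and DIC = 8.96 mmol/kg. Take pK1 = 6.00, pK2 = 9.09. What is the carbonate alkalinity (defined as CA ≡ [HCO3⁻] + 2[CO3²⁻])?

CA = 9.48 mmol/kg

CA = [HCO3⁻] + 2[CO3²⁻] = (α₁ + 2α₂)·DIC
At pH 7.96: [H⁺]/K1 = 10^-1.96 = 0.010965, K2/[H⁺] = 10^-1.13 = 0.074131
α₁ = 1/(1 + 0.010965 + 0.074131) = 1/1.0851 = 0.9216; α₂ = α₁·K2/[H⁺] = 0.06832
α₁ + 2α₂ = 1.0582
CA = 1.0582 × 8.96 = 9.48 mmol/kg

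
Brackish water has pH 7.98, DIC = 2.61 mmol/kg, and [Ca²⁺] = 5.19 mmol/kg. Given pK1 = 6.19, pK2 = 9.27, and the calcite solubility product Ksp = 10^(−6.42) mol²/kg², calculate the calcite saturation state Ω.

α₂ = 1 / (1 + [H⁺]/K2 + [H⁺]²/(K1K2)) = 1 / (1 + 10^+1.29 + 10^-0.50)
   = 1 / (1 + 19.498 + 0.31623) = 1/20.815 = 0.04804
[CO3²⁻] = α₂ × DIC = 0.04804 × 2.61 = 0.1254 mmol/kg
Ksp = 10^(−6.42) = 3.802×10^-7
Ω = [Ca²⁺][CO3²⁻]/Ksp = (5.19×10^-3)(1.254×10^-4) / 3.802×10^-7 = 1.71

Ω = 1.71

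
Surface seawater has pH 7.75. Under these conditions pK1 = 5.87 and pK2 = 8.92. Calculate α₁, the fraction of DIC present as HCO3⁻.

α₁ = 1 / (1 + [H⁺]/K1 + K2/[H⁺]) = 1 / (1 + 10^-1.88 + 10^-1.17)
   = 1 / (1 + 0.013183 + 0.067608) = 1/1.0808 = 0.9252

α₁ = 0.925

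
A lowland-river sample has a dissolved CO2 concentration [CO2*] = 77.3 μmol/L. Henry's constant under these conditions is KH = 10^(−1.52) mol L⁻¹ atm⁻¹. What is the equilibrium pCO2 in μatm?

KH = 10^(−1.52) = 3.020×10^-2 mol L⁻¹ atm⁻¹
pCO2 = [CO2*]/KH = 77.3×10^-6 / 3.020×10^-2 = 2.56×10^-3 atm = 2560 μatm

pCO2 = 2560 μatm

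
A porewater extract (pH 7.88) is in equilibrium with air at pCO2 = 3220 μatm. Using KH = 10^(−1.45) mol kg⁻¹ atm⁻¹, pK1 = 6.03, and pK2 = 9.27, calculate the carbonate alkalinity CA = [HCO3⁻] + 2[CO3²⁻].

CA = 8.75 mmol/kg

[CO2*] = KH · pCO2 = 10^(−1.45) × 3220×10^-6 = 1.142×10^-4 mol/kg
α₀ = 1/(1 + K1/[H⁺] + K1K2/[H⁺]²) = 1/(1 + 10^+1.85 + 10^+0.46) = 0.01339
DIC = [CO2*]/α₀ = 1.142×10^-4 / 0.01339 = 8.532 mmol/kg
CA = (α₁ + 2α₂)·DIC = (0.9480 + 2×0.03862) × 8.532 = 8.75 mmol/kg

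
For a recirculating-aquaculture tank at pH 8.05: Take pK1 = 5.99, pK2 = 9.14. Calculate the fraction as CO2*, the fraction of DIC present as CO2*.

α₀ = 1 / (1 + K1/[H⁺] + K1K2/[H⁺]²) = 1 / (1 + 10^+2.06 + 10^+0.97)
   = 1 / (1 + 114.82 + 9.3325) = 1/125.15 = 0.007991

α₀ = 0.00799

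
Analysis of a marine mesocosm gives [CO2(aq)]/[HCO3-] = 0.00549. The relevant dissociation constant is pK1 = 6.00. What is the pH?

pH = 8.26

From K1 = [H⁺][HCO3-]/[CO2(aq)]:  pH = pK1 − log₁₀([CO2(aq)]/[HCO3-])
log₁₀(0.00549) = -2.260
pH = 6.00 − (-2.260) = 8.26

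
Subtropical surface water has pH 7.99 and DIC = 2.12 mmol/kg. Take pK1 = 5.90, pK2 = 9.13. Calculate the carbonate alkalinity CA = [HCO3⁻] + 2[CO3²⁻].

CA = 2.25 mmol/kg

CA = [HCO3⁻] + 2[CO3²⁻] = (α₁ + 2α₂)·DIC
At pH 7.99: [H⁺]/K1 = 10^-2.09 = 0.0081283, K2/[H⁺] = 10^-1.14 = 0.072444
α₁ = 1/(1 + 0.0081283 + 0.072444) = 1/1.0806 = 0.9254; α₂ = α₁·K2/[H⁺] = 0.06704
α₁ + 2α₂ = 1.0595
CA = 1.0595 × 2.12 = 2.25 mmol/kg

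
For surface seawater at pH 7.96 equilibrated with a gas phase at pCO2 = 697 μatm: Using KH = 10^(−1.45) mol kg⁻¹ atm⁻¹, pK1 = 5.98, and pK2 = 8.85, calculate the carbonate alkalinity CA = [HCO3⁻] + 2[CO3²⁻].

CA = 2.97 mmol/kg

[CO2*] = KH · pCO2 = 10^(−1.45) × 697×10^-6 = 2.473×10^-5 mol/kg
α₀ = 1/(1 + K1/[H⁺] + K1K2/[H⁺]²) = 1/(1 + 10^+1.98 + 10^+1.09) = 0.009191
DIC = [CO2*]/α₀ = 2.473×10^-5 / 0.009191 = 2.691 mmol/kg
CA = (α₁ + 2α₂)·DIC = (0.8777 + 2×0.1131) × 2.691 = 2.97 mmol/kg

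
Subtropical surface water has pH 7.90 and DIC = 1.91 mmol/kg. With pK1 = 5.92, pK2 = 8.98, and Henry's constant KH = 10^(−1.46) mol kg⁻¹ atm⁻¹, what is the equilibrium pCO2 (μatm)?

pCO2 = 527 μatm

α₀ = 1 / (1 + K1/[H⁺] + K1K2/[H⁺]²) = 1 / (1 + 10^+1.98 + 10^+0.90)
   = 1 / (1 + 95.499 + 7.9433) = 1/104.44 = 0.009575
[CO2*] = α₀ × DIC = 0.009575 × 1.91 = 0.01829 mmol/kg = 18.29 μmol/kg
pCO2 = [CO2*]/KH = 1.829×10^-5 / 3.467×10^-2 = 527 μatm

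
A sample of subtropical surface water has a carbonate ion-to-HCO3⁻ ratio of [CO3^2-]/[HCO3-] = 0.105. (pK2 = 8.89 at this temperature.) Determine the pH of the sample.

pH = 7.91

From K2 = [H⁺][CO3^2-]/[HCO3-]:  pH = pK2 + log₁₀([CO3^2-]/[HCO3-])
log₁₀(0.105) = -0.979
pH = 8.89 + (-0.979) = 7.91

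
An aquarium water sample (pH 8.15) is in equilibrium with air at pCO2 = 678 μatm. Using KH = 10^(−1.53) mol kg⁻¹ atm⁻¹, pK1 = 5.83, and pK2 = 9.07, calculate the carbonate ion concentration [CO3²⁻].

[CO3²⁻] = 0.503 mmol/kg

[CO2*] = KH · pCO2 = 10^(−1.53) × 678×10^-6 = 2.001×10^-5 mol/kg
α₀ = 1/(1 + K1/[H⁺] + K1K2/[H⁺]²) = 1/(1 + 10^+2.32 + 10^+1.40) = 0.004254
DIC = [CO2*]/α₀ = 2.001×10^-5 / 0.004254 = 4.703 mmol/kg
[CO3²⁻] = α₂·DIC; α₂ = 0.1069, so [CO3²⁻] = 0.1069 × 4.703 = 0.503 mmol/kg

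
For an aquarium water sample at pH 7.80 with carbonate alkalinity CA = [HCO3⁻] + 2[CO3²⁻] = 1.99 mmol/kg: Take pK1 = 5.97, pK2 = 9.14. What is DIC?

DIC = 1.93 mmol/kg

CA = [HCO3⁻] + 2[CO3²⁻] = (α₁ + 2α₂)·DIC
At pH 7.80: [H⁺]/K1 = 10^-1.83 = 0.014791, K2/[H⁺] = 10^-1.34 = 0.045709
α₁ = 1/(1 + 0.014791 + 0.045709) = 1/1.0605 = 0.9430; α₂ = α₁·K2/[H⁺] = 0.04310
α₁ + 2α₂ = 1.0292
DIC = CA / (α₁ + 2α₂) = 1.99 / 1.0292 = 1.93 mmol/kg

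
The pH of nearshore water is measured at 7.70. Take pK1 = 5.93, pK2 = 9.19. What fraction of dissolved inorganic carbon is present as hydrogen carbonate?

α₁ = 1 / (1 + [H⁺]/K1 + K2/[H⁺]) = 1 / (1 + 10^-1.77 + 10^-1.49)
   = 1 / (1 + 0.016982 + 0.032359) = 1/1.0493 = 0.9530

α₁ = 0.953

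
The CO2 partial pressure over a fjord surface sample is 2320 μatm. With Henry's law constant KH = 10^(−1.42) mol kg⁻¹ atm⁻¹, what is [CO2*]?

[CO2*] = 88.2 μmol/kg

KH = 10^(−1.42) = 3.802×10^-2 mol kg⁻¹ atm⁻¹
[CO2*] = KH · pCO2 = 3.802×10^-2 × 2320×10^-6 atm = 8.82×10^-5 mol/kg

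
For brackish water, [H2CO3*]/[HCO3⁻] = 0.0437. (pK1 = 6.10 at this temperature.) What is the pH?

pH = 7.46

From K1 = [H⁺][HCO3⁻]/[H2CO3*]:  pH = pK1 − log₁₀([H2CO3*]/[HCO3⁻])
log₁₀(0.0437) = -1.360
pH = 6.10 − (-1.360) = 7.46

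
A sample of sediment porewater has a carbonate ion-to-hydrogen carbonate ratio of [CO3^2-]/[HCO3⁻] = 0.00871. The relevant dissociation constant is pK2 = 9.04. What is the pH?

pH = 6.98

From K2 = [H⁺][CO3^2-]/[HCO3⁻]:  pH = pK2 + log₁₀([CO3^2-]/[HCO3⁻])
log₁₀(0.00871) = -2.060
pH = 9.04 + (-2.060) = 6.98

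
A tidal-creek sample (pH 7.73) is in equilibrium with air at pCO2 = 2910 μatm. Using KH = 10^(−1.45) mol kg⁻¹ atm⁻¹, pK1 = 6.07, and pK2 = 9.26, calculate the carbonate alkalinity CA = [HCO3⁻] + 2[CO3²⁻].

[CO2*] = KH · pCO2 = 10^(−1.45) × 2910×10^-6 = 1.033×10^-4 mol/kg
α₀ = 1/(1 + K1/[H⁺] + K1K2/[H⁺]²) = 1/(1 + 10^+1.66 + 10^+0.13) = 0.02081
DIC = [CO2*]/α₀ = 1.033×10^-4 / 0.02081 = 4.962 mmol/kg
CA = (α₁ + 2α₂)·DIC = (0.9511 + 2×0.02807) × 4.962 = 5.00 mmol/kg

CA = 5.00 mmol/kg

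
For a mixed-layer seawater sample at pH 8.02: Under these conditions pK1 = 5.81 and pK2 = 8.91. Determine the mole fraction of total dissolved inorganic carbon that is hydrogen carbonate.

α₁ = 0.881

α₁ = 1 / (1 + [H⁺]/K1 + K2/[H⁺]) = 1 / (1 + 10^-2.21 + 10^-0.89)
   = 1 / (1 + 0.0061660 + 0.12882) = 1/1.1350 = 0.8811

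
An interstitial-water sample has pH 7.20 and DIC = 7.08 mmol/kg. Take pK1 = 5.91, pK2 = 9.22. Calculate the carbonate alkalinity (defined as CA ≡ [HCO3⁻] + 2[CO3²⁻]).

CA = [HCO3⁻] + 2[CO3²⁻] = (α₁ + 2α₂)·DIC
At pH 7.20: [H⁺]/K1 = 10^-1.29 = 0.051286, K2/[H⁺] = 10^-2.02 = 0.0095499
α₁ = 1/(1 + 0.051286 + 0.0095499) = 1/1.0608 = 0.9427; α₂ = α₁·K2/[H⁺] = 0.009002
α₁ + 2α₂ = 0.9607
CA = 0.9607 × 7.08 = 6.80 mmol/kg

CA = 6.80 mmol/kg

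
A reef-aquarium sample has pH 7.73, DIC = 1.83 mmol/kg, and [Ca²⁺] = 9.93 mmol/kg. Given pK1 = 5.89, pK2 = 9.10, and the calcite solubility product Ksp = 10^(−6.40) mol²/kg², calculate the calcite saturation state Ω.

Ω = 1.84

α₂ = 1 / (1 + [H⁺]/K2 + [H⁺]²/(K1K2)) = 1 / (1 + 10^+1.37 + 10^-0.47)
   = 1 / (1 + 23.442 + 0.33884) = 1/24.781 = 0.04035
[CO3²⁻] = α₂ × DIC = 0.04035 × 1.83 = 0.07385 mmol/kg
Ksp = 10^(−6.40) = 3.981×10^-7
Ω = [Ca²⁺][CO3²⁻]/Ksp = (9.93×10^-3)(7.385×10^-5) / 3.981×10^-7 = 1.84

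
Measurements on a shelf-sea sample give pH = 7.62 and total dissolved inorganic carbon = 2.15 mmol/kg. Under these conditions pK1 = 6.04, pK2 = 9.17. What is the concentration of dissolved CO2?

α₀ = 1 / (1 + K1/[H⁺] + K1K2/[H⁺]²) = 1 / (1 + 10^+1.58 + 10^+0.03)
   = 1 / (1 + 38.019 + 1.0715) = 1/40.090 = 0.02494
[CO2*] = α₀ × DIC = 0.02494 × 2.15 = 0.0536 mmol/kg

[CO2*] = 0.0536 mmol/kg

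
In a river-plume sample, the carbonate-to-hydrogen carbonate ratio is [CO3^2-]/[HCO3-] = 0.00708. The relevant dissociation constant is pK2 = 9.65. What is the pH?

pH = 7.50

From K2 = [H⁺][CO3^2-]/[HCO3-]:  pH = pK2 + log₁₀([CO3^2-]/[HCO3-])
log₁₀(0.00708) = -2.150
pH = 9.65 + (-2.150) = 7.50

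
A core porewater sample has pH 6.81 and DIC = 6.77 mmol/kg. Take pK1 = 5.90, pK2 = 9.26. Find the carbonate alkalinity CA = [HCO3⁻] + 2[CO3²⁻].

CA = [HCO3⁻] + 2[CO3²⁻] = (α₁ + 2α₂)·DIC
At pH 6.81: [H⁺]/K1 = 10^-0.91 = 0.12303, K2/[H⁺] = 10^-2.45 = 0.0035481
α₁ = 1/(1 + 0.12303 + 0.0035481) = 1/1.1266 = 0.8876; α₂ = α₁·K2/[H⁺] = 0.003149
α₁ + 2α₂ = 0.8939
CA = 0.8939 × 6.77 = 6.05 mmol/kg

CA = 6.05 mmol/kg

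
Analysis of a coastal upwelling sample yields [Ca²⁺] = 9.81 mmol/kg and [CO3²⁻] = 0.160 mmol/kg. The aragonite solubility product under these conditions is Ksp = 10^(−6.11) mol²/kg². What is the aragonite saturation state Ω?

Ksp = 10^(−6.11) = 7.762×10^-7
Ω = [Ca²⁺][CO3²⁻]/Ksp = (9.81×10^-3)(0.160×10^-3) / 7.762×10^-7 = 2.02

Ω = 2.02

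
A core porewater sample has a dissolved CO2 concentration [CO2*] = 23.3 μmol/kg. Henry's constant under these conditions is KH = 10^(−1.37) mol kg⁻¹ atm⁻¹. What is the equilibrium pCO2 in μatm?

KH = 10^(−1.37) = 4.266×10^-2 mol kg⁻¹ atm⁻¹
pCO2 = [CO2*]/KH = 23.3×10^-6 / 4.266×10^-2 = 5.46×10^-4 atm = 546 μatm

pCO2 = 546 μatm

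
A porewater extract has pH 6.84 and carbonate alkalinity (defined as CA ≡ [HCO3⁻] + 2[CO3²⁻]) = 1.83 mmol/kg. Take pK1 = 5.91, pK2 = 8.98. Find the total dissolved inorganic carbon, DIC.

CA = [HCO3⁻] + 2[CO3²⁻] = (α₁ + 2α₂)·DIC
At pH 6.84: [H⁺]/K1 = 10^-0.93 = 0.11749, K2/[H⁺] = 10^-2.14 = 0.0072444
α₁ = 1/(1 + 0.11749 + 0.0072444) = 1/1.1247 = 0.8891; α₂ = α₁·K2/[H⁺] = 0.006441
α₁ + 2α₂ = 0.9020
DIC = CA / (α₁ + 2α₂) = 1.83 / 0.9020 = 2.03 mmol/kg

DIC = 2.03 mmol/kg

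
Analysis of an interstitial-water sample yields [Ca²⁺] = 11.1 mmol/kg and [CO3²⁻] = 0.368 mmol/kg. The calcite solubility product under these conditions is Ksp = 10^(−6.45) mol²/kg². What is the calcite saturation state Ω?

Ksp = 10^(−6.45) = 3.548×10^-7
Ω = [Ca²⁺][CO3²⁻]/Ksp = (11.1×10^-3)(0.368×10^-3) / 3.548×10^-7 = 11.5

Ω = 11.5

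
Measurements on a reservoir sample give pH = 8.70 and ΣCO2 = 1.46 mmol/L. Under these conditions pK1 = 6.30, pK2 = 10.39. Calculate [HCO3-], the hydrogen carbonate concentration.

α₁ = 1 / (1 + [H⁺]/K1 + K2/[H⁺]) = 1 / (1 + 10^-2.40 + 10^-1.69)
   = 1 / (1 + 0.0039811 + 0.020417) = 1/1.0244 = 0.9762
[HCO3⁻] = α₁ × DIC = 0.9762 × 1.46 = 1.43 mmol/L

[HCO3⁻] = 1.43 mmol/L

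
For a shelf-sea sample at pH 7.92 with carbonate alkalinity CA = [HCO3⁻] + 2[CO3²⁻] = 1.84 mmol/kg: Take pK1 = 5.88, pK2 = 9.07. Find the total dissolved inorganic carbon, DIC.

CA = [HCO3⁻] + 2[CO3²⁻] = (α₁ + 2α₂)·DIC
At pH 7.92: [H⁺]/K1 = 10^-2.04 = 0.0091201, K2/[H⁺] = 10^-1.15 = 0.070795
α₁ = 1/(1 + 0.0091201 + 0.070795) = 1/1.0799 = 0.9260; α₂ = α₁·K2/[H⁺] = 0.06556
α₁ + 2α₂ = 1.0571
DIC = CA / (α₁ + 2α₂) = 1.84 / 1.0571 = 1.74 mmol/kg

DIC = 1.74 mmol/kg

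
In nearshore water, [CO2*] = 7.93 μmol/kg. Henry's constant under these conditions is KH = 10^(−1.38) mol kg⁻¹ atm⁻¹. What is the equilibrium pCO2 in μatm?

pCO2 = 190 μatm

KH = 10^(−1.38) = 4.169×10^-2 mol kg⁻¹ atm⁻¹
pCO2 = [CO2*]/KH = 7.93×10^-6 / 4.169×10^-2 = 1.90×10^-4 atm = 190 μatm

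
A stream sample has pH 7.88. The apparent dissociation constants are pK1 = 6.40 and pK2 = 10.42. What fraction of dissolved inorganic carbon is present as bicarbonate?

α₁ = 0.965

α₁ = 1 / (1 + [H⁺]/K1 + K2/[H⁺]) = 1 / (1 + 10^-1.48 + 10^-2.54)
   = 1 / (1 + 0.033113 + 0.0028840) = 1/1.0360 = 0.9653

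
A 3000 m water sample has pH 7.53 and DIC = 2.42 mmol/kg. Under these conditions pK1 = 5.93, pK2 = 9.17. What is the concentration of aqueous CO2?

[CO2*] = 0.0580 mmol/kg

α₀ = 1 / (1 + K1/[H⁺] + K1K2/[H⁺]²) = 1 / (1 + 10^+1.60 + 10^-0.04)
   = 1 / (1 + 39.811 + 0.91201) = 1/41.723 = 0.02397
[CO2*] = α₀ × DIC = 0.02397 × 2.42 = 0.0580 mmol/kg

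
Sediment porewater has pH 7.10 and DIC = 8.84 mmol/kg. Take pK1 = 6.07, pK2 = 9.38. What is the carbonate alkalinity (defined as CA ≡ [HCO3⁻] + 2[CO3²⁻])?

CA = 8.13 mmol/kg

CA = [HCO3⁻] + 2[CO3²⁻] = (α₁ + 2α₂)·DIC
At pH 7.10: [H⁺]/K1 = 10^-1.03 = 0.093325, K2/[H⁺] = 10^-2.28 = 0.0052481
α₁ = 1/(1 + 0.093325 + 0.0052481) = 1/1.0986 = 0.9103; α₂ = α₁·K2/[H⁺] = 0.004777
α₁ + 2α₂ = 0.9198
CA = 0.9198 × 8.84 = 8.13 mmol/kg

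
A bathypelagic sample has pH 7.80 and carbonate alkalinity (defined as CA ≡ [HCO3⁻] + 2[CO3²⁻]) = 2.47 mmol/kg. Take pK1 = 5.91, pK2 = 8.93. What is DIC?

CA = [HCO3⁻] + 2[CO3²⁻] = (α₁ + 2α₂)·DIC
At pH 7.80: [H⁺]/K1 = 10^-1.89 = 0.012882, K2/[H⁺] = 10^-1.13 = 0.074131
α₁ = 1/(1 + 0.012882 + 0.074131) = 1/1.0870 = 0.9200; α₂ = α₁·K2/[H⁺] = 0.06820
α₁ + 2α₂ = 1.0563
DIC = CA / (α₁ + 2α₂) = 2.47 / 1.0563 = 2.34 mmol/kg

DIC = 2.34 mmol/kg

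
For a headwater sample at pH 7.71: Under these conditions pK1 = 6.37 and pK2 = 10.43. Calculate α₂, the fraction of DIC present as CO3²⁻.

α₂ = 1 / (1 + [H⁺]/K2 + [H⁺]²/(K1K2)) = 1 / (1 + 10^+2.72 + 10^+1.38)
   = 1 / (1 + 524.81 + 23.988) = 1/549.80 = 0.001819

α₂ = 0.00182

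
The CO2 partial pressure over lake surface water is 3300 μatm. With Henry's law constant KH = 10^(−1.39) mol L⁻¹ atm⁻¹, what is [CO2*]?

KH = 10^(−1.39) = 4.074×10^-2 mol L⁻¹ atm⁻¹
[CO2*] = KH · pCO2 = 4.074×10^-2 × 3300×10^-6 atm = 1.34×10^-4 mol/L

[CO2*] = 134 μmol/L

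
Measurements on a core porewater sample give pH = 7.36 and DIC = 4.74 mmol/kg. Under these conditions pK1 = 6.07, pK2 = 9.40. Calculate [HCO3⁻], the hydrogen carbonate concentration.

[HCO3⁻] = 4.47 mmol/kg

α₁ = 1 / (1 + [H⁺]/K1 + K2/[H⁺]) = 1 / (1 + 10^-1.29 + 10^-2.04)
   = 1 / (1 + 0.051286 + 0.0091201) = 1/1.0604 = 0.9430
[HCO3⁻] = α₁ × DIC = 0.9430 × 4.74 = 4.47 mmol/kg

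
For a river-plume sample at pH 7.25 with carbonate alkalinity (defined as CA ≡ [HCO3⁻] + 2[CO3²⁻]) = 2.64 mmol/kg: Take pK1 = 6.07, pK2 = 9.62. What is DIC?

CA = [HCO3⁻] + 2[CO3²⁻] = (α₁ + 2α₂)·DIC
At pH 7.25: [H⁺]/K1 = 10^-1.18 = 0.066069, K2/[H⁺] = 10^-2.37 = 0.0042658
α₁ = 1/(1 + 0.066069 + 0.0042658) = 1/1.0703 = 0.9343; α₂ = α₁·K2/[H⁺] = 0.003985
α₁ + 2α₂ = 0.9423
DIC = CA / (α₁ + 2α₂) = 2.64 / 0.9423 = 2.80 mmol/kg

DIC = 2.80 mmol/kg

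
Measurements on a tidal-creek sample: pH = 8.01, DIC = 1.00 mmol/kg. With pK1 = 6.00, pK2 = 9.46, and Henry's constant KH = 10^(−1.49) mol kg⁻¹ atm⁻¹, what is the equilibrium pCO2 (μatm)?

pCO2 = 289 μatm

α₀ = 1 / (1 + K1/[H⁺] + K1K2/[H⁺]²) = 1 / (1 + 10^+2.01 + 10^+0.56)
   = 1 / (1 + 102.33 + 3.6308) = 1/106.96 = 0.009349
[CO2*] = α₀ × DIC = 0.009349 × 1.00 = 0.009349 mmol/kg = 9.349 μmol/kg
pCO2 = [CO2*]/KH = 9.349×10^-6 / 3.236×10^-2 = 289 μatm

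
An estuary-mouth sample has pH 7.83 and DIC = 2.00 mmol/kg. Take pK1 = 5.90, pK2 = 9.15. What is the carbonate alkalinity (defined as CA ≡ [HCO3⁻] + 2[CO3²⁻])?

CA = 2.07 mmol/kg

CA = [HCO3⁻] + 2[CO3²⁻] = (α₁ + 2α₂)·DIC
At pH 7.83: [H⁺]/K1 = 10^-1.93 = 0.011749, K2/[H⁺] = 10^-1.32 = 0.047863
α₁ = 1/(1 + 0.011749 + 0.047863) = 1/1.0596 = 0.9437; α₂ = α₁·K2/[H⁺] = 0.04517
α₁ + 2α₂ = 1.0341
CA = 1.0341 × 2.00 = 2.07 mmol/kg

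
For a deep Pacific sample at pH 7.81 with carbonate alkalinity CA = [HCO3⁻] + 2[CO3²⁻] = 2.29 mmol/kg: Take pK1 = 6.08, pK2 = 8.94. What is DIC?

DIC = 2.18 mmol/kg

CA = [HCO3⁻] + 2[CO3²⁻] = (α₁ + 2α₂)·DIC
At pH 7.81: [H⁺]/K1 = 10^-1.73 = 0.018621, K2/[H⁺] = 10^-1.13 = 0.074131
α₁ = 1/(1 + 0.018621 + 0.074131) = 1/1.0928 = 0.9151; α₂ = α₁·K2/[H⁺] = 0.06784
α₁ + 2α₂ = 1.0508
DIC = CA / (α₁ + 2α₂) = 2.29 / 1.0508 = 2.18 mmol/kg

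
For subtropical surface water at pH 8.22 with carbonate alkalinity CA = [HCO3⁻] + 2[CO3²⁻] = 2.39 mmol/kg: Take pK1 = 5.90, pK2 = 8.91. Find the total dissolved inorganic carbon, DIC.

CA = [HCO3⁻] + 2[CO3²⁻] = (α₁ + 2α₂)·DIC
At pH 8.22: [H⁺]/K1 = 10^-2.32 = 0.0047863, K2/[H⁺] = 10^-0.69 = 0.20417
α₁ = 1/(1 + 0.0047863 + 0.20417) = 1/1.2090 = 0.8272; α₂ = α₁·K2/[H⁺] = 0.1689
α₁ + 2α₂ = 1.1649
DIC = CA / (α₁ + 2α₂) = 2.39 / 1.1649 = 2.05 mmol/kg

DIC = 2.05 mmol/kg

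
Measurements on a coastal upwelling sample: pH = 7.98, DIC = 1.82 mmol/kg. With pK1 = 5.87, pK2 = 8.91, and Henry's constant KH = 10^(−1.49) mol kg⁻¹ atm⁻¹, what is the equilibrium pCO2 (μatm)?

pCO2 = 388 μatm

α₀ = 1 / (1 + K1/[H⁺] + K1K2/[H⁺]²) = 1 / (1 + 10^+2.11 + 10^+1.18)
   = 1 / (1 + 128.82 + 15.136) = 1/144.96 = 0.006898
[CO2*] = α₀ × DIC = 0.006898 × 1.82 = 0.01256 mmol/kg = 12.56 μmol/kg
pCO2 = [CO2*]/KH = 1.256×10^-5 / 3.236×10^-2 = 388 μatm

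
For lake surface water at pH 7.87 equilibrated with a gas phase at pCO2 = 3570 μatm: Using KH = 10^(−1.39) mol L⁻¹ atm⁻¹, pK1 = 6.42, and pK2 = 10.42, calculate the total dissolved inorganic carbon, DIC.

DIC = 4.26 mmol/L

[CO2*] = KH · pCO2 = 10^(−1.39) × 3570×10^-6 = 1.454×10^-4 mol/L
α₀ = 1/(1 + K1/[H⁺] + K1K2/[H⁺]²) = 1/(1 + 10^+1.45 + 10^-1.10) = 0.03417
DIC = [CO2*]/α₀ = 1.454×10^-4 / 0.03417 = 4.26 mmol/L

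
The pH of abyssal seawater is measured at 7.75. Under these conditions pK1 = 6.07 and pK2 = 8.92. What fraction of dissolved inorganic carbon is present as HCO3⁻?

α₁ = 1 / (1 + [H⁺]/K1 + K2/[H⁺]) = 1 / (1 + 10^-1.68 + 10^-1.17)
   = 1 / (1 + 0.020893 + 0.067608) = 1/1.0885 = 0.9187

α₁ = 0.919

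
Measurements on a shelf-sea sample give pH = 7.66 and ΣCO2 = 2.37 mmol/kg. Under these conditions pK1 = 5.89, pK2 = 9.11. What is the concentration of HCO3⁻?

α₁ = 1 / (1 + [H⁺]/K1 + K2/[H⁺]) = 1 / (1 + 10^-1.77 + 10^-1.45)
   = 1 / (1 + 0.016982 + 0.035481) = 1/1.0525 = 0.9502
[HCO3⁻] = α₁ × DIC = 0.9502 × 2.37 = 2.25 mmol/kg

[HCO3⁻] = 2.25 mmol/kg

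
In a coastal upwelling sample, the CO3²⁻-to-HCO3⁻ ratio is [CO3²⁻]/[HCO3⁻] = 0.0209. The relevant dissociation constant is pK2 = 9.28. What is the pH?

From K2 = [H⁺][CO3²⁻]/[HCO3⁻]:  pH = pK2 + log₁₀([CO3²⁻]/[HCO3⁻])
log₁₀(0.0209) = -1.680
pH = 9.28 + (-1.680) = 7.60

pH = 7.60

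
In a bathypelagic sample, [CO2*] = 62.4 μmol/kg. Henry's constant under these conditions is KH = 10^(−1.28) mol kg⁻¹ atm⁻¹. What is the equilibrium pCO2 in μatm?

KH = 10^(−1.28) = 5.248×10^-2 mol kg⁻¹ atm⁻¹
pCO2 = [CO2*]/KH = 62.4×10^-6 / 5.248×10^-2 = 1.19×10^-3 atm = 1190 μatm

pCO2 = 1190 μatm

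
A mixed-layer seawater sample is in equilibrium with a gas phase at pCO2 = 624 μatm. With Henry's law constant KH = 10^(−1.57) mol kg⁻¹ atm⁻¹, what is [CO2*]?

[CO2*] = 16.8 μmol/kg

KH = 10^(−1.57) = 2.692×10^-2 mol kg⁻¹ atm⁻¹
[CO2*] = KH · pCO2 = 2.692×10^-2 × 624×10^-6 atm = 1.68×10^-5 mol/kg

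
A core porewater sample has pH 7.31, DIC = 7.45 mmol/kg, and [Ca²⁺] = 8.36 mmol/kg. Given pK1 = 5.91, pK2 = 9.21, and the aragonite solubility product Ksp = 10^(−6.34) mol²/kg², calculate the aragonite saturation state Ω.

Ω = 1.63

α₂ = 1 / (1 + [H⁺]/K2 + [H⁺]²/(K1K2)) = 1 / (1 + 10^+1.90 + 10^+0.50)
   = 1 / (1 + 79.433 + 3.1623) = 1/83.595 = 0.01196
[CO3²⁻] = α₂ × DIC = 0.01196 × 7.45 = 0.08912 mmol/kg
Ksp = 10^(−6.34) = 4.571×10^-7
Ω = [Ca²⁺][CO3²⁻]/Ksp = (8.36×10^-3)(8.912×10^-5) / 4.571×10^-7 = 1.63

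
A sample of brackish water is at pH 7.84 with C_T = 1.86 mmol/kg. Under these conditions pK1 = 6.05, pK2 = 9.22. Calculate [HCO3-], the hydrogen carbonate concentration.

[HCO3⁻] = 1.76 mmol/kg

α₁ = 1 / (1 + [H⁺]/K1 + K2/[H⁺]) = 1 / (1 + 10^-1.79 + 10^-1.38)
   = 1 / (1 + 0.016218 + 0.041687) = 1/1.0579 = 0.9453
[HCO3⁻] = α₁ × DIC = 0.9453 × 1.86 = 1.76 mmol/kg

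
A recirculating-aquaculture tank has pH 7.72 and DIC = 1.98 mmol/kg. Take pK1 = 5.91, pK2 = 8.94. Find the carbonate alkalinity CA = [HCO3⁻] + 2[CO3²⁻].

CA = 2.06 mmol/kg

CA = [HCO3⁻] + 2[CO3²⁻] = (α₁ + 2α₂)·DIC
At pH 7.72: [H⁺]/K1 = 10^-1.81 = 0.015488, K2/[H⁺] = 10^-1.22 = 0.060256
α₁ = 1/(1 + 0.015488 + 0.060256) = 1/1.0757 = 0.9296; α₂ = α₁·K2/[H⁺] = 0.05601
α₁ + 2α₂ = 1.0416
CA = 1.0416 × 1.98 = 2.06 mmol/kg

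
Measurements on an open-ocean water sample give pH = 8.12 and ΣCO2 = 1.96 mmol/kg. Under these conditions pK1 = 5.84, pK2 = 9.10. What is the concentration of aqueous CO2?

α₀ = 1 / (1 + K1/[H⁺] + K1K2/[H⁺]²) = 1 / (1 + 10^+2.28 + 10^+1.30)
   = 1 / (1 + 190.55 + 19.953) = 1/211.50 = 0.004728
[CO2*] = α₀ × DIC = 0.004728 × 1.96 = 0.00927 mmol/kg = 9.27 μmol/kg

[CO2*] = 9.27 μmol/kg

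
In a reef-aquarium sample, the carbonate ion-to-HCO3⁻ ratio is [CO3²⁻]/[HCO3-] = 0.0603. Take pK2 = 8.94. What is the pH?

pH = 7.72

From K2 = [H⁺][CO3²⁻]/[HCO3-]:  pH = pK2 + log₁₀([CO3²⁻]/[HCO3-])
log₁₀(0.0603) = -1.220
pH = 8.94 + (-1.220) = 7.72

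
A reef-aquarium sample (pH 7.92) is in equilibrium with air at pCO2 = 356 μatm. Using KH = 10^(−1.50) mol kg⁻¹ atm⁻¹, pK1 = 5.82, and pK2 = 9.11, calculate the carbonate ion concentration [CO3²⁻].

[CO2*] = KH · pCO2 = 10^(−1.50) × 356×10^-6 = 1.126×10^-5 mol/kg
α₀ = 1/(1 + K1/[H⁺] + K1K2/[H⁺]²) = 1/(1 + 10^+2.10 + 10^+0.91) = 0.007406
DIC = [CO2*]/α₀ = 1.126×10^-5 / 0.007406 = 1.520 mmol/kg
[CO3²⁻] = α₂·DIC; α₂ = 0.06020, so [CO3²⁻] = 0.06020 × 1.520 = 0.0915 mmol/kg

[CO3²⁻] = 0.0915 mmol/kg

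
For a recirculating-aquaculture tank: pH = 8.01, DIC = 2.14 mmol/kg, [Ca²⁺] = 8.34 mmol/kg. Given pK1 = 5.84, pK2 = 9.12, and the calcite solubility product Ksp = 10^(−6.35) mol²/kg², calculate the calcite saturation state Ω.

Ω = 2.86

α₂ = 1 / (1 + [H⁺]/K2 + [H⁺]²/(K1K2)) = 1 / (1 + 10^+1.11 + 10^-1.06)
   = 1 / (1 + 12.882 + 0.087096) = 1/13.970 = 0.07158
[CO3²⁻] = α₂ × DIC = 0.07158 × 2.14 = 0.1532 mmol/kg
Ksp = 10^(−6.35) = 4.467×10^-7
Ω = [Ca²⁺][CO3²⁻]/Ksp = (8.34×10^-3)(1.532×10^-4) / 4.467×10^-7 = 2.86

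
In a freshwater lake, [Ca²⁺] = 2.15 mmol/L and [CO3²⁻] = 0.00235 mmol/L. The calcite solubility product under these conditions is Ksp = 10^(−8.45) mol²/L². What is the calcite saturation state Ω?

Ksp = 10^(−8.45) = 3.548×10^-9
Ω = [Ca²⁺][CO3²⁻]/Ksp = (2.15×10^-3)(0.00235×10^-3) / 3.548×10^-9 = 1.42

Ω = 1.42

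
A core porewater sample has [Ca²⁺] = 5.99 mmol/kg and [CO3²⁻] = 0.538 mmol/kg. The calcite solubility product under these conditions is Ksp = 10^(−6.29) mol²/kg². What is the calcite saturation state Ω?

Ksp = 10^(−6.29) = 5.129×10^-7
Ω = [Ca²⁺][CO3²⁻]/Ksp = (5.99×10^-3)(0.538×10^-3) / 5.129×10^-7 = 6.28

Ω = 6.28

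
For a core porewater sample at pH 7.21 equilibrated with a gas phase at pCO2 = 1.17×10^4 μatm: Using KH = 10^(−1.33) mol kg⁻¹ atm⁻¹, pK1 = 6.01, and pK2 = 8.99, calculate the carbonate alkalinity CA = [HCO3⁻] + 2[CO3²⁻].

[CO2*] = KH · pCO2 = 10^(−1.33) × 1.17×10^4×10^-6 = 5.473×10^-4 mol/kg
α₀ = 1/(1 + K1/[H⁺] + K1K2/[H⁺]²) = 1/(1 + 10^+1.20 + 10^-0.58) = 0.05844
DIC = [CO2*]/α₀ = 5.473×10^-4 / 0.05844 = 9.365 mmol/kg
CA = (α₁ + 2α₂)·DIC = (0.9262 + 2×0.01537) × 9.365 = 8.96 mmol/kg

CA = 8.96 mmol/kg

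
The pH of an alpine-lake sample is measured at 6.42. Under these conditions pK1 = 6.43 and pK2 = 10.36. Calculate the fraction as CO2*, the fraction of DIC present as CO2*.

α₀ = 0.506

α₀ = 1 / (1 + K1/[H⁺] + K1K2/[H⁺]²) = 1 / (1 + 10^-0.01 + 10^-3.95)
   = 1 / (1 + 0.97724 + 0.00011220) = 1/1.9773 = 0.5057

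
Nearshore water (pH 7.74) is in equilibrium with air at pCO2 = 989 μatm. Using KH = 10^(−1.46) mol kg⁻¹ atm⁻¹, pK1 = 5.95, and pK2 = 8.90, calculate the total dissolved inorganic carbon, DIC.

DIC = 2.30 mmol/kg

[CO2*] = KH · pCO2 = 10^(−1.46) × 989×10^-6 = 3.429×10^-5 mol/kg
α₀ = 1/(1 + K1/[H⁺] + K1K2/[H⁺]²) = 1/(1 + 10^+1.79 + 10^+0.63) = 0.01494
DIC = [CO2*]/α₀ = 3.429×10^-5 / 0.01494 = 2.30 mmol/kg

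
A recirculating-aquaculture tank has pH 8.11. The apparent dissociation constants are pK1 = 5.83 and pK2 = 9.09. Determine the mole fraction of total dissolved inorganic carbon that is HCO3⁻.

α₁ = 1 / (1 + [H⁺]/K1 + K2/[H⁺]) = 1 / (1 + 10^-2.28 + 10^-0.98)
   = 1 / (1 + 0.0052481 + 0.10471) = 1/1.1100 = 0.9009

α₁ = 0.901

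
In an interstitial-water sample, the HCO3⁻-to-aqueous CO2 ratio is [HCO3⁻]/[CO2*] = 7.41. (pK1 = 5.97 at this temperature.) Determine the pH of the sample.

pH = 6.84

From K1 = [H⁺][HCO3⁻]/[CO2*]:  pH = pK1 + log₁₀([HCO3⁻]/[CO2*])
log₁₀(7.41) = +0.870
pH = 5.97 + (+0.870) = 6.84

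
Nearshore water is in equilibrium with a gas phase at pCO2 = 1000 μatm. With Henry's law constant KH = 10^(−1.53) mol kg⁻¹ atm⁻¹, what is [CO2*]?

KH = 10^(−1.53) = 2.951×10^-2 mol kg⁻¹ atm⁻¹
[CO2*] = KH · pCO2 = 2.951×10^-2 × 1000×10^-6 atm = 2.95×10^-5 mol/kg

[CO2*] = 29.5 μmol/kg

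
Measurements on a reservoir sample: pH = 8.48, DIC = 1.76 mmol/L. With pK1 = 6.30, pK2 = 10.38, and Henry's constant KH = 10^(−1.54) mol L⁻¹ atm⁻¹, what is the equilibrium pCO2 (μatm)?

α₀ = 1 / (1 + K1/[H⁺] + K1K2/[H⁺]²) = 1 / (1 + 10^+2.18 + 10^+0.28)
   = 1 / (1 + 151.36 + 1.9055) = 1/154.26 = 0.006482
[CO2*] = α₀ × DIC = 0.006482 × 1.76 = 0.01141 mmol/L = 11.41 μmol/L
pCO2 = [CO2*]/KH = 1.141×10^-5 / 2.884×10^-2 = 396 μatm

pCO2 = 396 μatm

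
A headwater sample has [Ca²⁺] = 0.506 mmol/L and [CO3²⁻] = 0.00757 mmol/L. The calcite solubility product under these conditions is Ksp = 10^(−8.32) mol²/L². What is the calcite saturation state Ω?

Ω = 0.800

Ksp = 10^(−8.32) = 4.786×10^-9
Ω = [Ca²⁺][CO3²⁻]/Ksp = (0.506×10^-3)(0.00757×10^-3) / 4.786×10^-9 = 0.800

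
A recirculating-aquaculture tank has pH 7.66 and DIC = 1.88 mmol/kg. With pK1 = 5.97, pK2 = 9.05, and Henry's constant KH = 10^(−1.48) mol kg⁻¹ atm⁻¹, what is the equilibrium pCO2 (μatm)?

pCO2 = 1090 μatm

α₀ = 1 / (1 + K1/[H⁺] + K1K2/[H⁺]²) = 1 / (1 + 10^+1.69 + 10^+0.30)
   = 1 / (1 + 48.978 + 1.9953) = 1/51.973 = 0.01924
[CO2*] = α₀ × DIC = 0.01924 × 1.88 = 0.03617 mmol/kg
pCO2 = [CO2*]/KH = 3.617×10^-5 / 3.311×10^-2 = 1090 μatm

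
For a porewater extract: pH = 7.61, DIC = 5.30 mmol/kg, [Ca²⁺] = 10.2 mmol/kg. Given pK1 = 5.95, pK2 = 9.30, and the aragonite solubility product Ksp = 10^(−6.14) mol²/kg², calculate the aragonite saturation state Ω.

Ω = 1.46

α₂ = 1 / (1 + [H⁺]/K2 + [H⁺]²/(K1K2)) = 1 / (1 + 10^+1.69 + 10^+0.03)
   = 1 / (1 + 48.978 + 1.0715) = 1/51.049 = 0.01959
[CO3²⁻] = α₂ × DIC = 0.01959 × 5.30 = 0.1038 mmol/kg
Ksp = 10^(−6.14) = 7.244×10^-7
Ω = [Ca²⁺][CO3²⁻]/Ksp = (10.2×10^-3)(1.038×10^-4) / 7.244×10^-7 = 1.46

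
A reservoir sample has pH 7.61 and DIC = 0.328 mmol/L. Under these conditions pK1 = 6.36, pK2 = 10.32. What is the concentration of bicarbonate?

[HCO3⁻] = 0.310 mmol/L

α₁ = 1 / (1 + [H⁺]/K1 + K2/[H⁺]) = 1 / (1 + 10^-1.25 + 10^-2.71)
   = 1 / (1 + 0.056234 + 0.0019498) = 1/1.0582 = 0.9450
[HCO3⁻] = α₁ × DIC = 0.9450 × 0.328 = 0.310 mmol/L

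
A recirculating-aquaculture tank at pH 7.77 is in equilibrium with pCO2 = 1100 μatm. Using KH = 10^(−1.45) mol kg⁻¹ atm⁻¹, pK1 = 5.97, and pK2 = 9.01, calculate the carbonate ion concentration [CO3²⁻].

[CO3²⁻] = 0.142 mmol/kg

[CO2*] = KH · pCO2 = 10^(−1.45) × 1100×10^-6 = 3.903×10^-5 mol/kg
α₀ = 1/(1 + K1/[H⁺] + K1K2/[H⁺]²) = 1/(1 + 10^+1.80 + 10^+0.56) = 0.01477
DIC = [CO2*]/α₀ = 3.903×10^-5 / 0.01477 = 2.643 mmol/kg
[CO3²⁻] = α₂·DIC; α₂ = 0.05361, so [CO3²⁻] = 0.05361 × 2.643 = 0.142 mmol/kg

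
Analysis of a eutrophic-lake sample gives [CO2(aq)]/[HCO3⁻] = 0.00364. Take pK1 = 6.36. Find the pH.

pH = 8.80

From K1 = [H⁺][HCO3⁻]/[CO2(aq)]:  pH = pK1 − log₁₀([CO2(aq)]/[HCO3⁻])
log₁₀(0.00364) = -2.439
pH = 6.36 − (-2.439) = 8.80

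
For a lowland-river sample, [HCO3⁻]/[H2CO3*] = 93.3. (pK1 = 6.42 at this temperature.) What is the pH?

pH = 8.39

From K1 = [H⁺][HCO3⁻]/[H2CO3*]:  pH = pK1 + log₁₀([HCO3⁻]/[H2CO3*])
log₁₀(93.3) = +1.970
pH = 6.42 + (+1.970) = 8.39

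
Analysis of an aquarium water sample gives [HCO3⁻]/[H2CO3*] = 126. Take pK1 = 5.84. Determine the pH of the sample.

From K1 = [H⁺][HCO3⁻]/[H2CO3*]:  pH = pK1 + log₁₀([HCO3⁻]/[H2CO3*])
log₁₀(126) = +2.100
pH = 5.84 + (+2.100) = 7.94

pH = 7.94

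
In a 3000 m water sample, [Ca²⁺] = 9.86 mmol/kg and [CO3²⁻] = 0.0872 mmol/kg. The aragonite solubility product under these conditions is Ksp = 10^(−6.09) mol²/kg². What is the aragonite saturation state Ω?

Ksp = 10^(−6.09) = 8.128×10^-7
Ω = [Ca²⁺][CO3²⁻]/Ksp = (9.86×10^-3)(0.0872×10^-3) / 8.128×10^-7 = 1.06

Ω = 1.06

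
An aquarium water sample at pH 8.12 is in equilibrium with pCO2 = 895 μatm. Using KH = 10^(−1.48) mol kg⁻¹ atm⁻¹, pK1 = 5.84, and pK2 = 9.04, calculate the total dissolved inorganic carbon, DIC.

[CO2*] = KH · pCO2 = 10^(−1.48) × 895×10^-6 = 2.964×10^-5 mol/kg
α₀ = 1/(1 + K1/[H⁺] + K1K2/[H⁺]²) = 1/(1 + 10^+2.28 + 10^+1.36) = 0.004663
DIC = [CO2*]/α₀ = 2.964×10^-5 / 0.004663 = 6.36 mmol/kg

DIC = 6.36 mmol/kg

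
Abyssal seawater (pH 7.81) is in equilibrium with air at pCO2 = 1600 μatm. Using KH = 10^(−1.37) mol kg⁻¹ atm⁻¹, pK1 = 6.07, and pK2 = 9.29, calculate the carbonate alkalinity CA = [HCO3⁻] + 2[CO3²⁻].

[CO2*] = KH · pCO2 = 10^(−1.37) × 1600×10^-6 = 6.825×10^-5 mol/kg
α₀ = 1/(1 + K1/[H⁺] + K1K2/[H⁺]²) = 1/(1 + 10^+1.74 + 10^+0.26) = 0.01731
DIC = [CO2*]/α₀ = 6.825×10^-5 / 0.01731 = 3.943 mmol/kg
CA = (α₁ + 2α₂)·DIC = (0.9512 + 2×0.03150) × 3.943 = 4.00 mmol/kg

CA = 4.00 mmol/kg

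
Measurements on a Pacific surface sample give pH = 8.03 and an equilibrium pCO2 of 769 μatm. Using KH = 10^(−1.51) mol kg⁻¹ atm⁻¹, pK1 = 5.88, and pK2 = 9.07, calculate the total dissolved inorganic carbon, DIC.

DIC = 3.69 mmol/kg

[CO2*] = KH · pCO2 = 10^(−1.51) × 769×10^-6 = 2.376×10^-5 mol/kg
α₀ = 1/(1 + K1/[H⁺] + K1K2/[H⁺]²) = 1/(1 + 10^+2.15 + 10^+1.11) = 0.006446
DIC = [CO2*]/α₀ = 2.376×10^-5 / 0.006446 = 3.69 mmol/kg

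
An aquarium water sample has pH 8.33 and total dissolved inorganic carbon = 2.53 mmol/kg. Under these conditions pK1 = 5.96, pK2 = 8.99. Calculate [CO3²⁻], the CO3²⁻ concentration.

[CO3²⁻] = 0.453 mmol/kg

α₂ = 1 / (1 + [H⁺]/K2 + [H⁺]²/(K1K2)) = 1 / (1 + 10^+0.66 + 10^-1.71)
   = 1 / (1 + 4.5709 + 0.019498) = 1/5.5904 = 0.1789
[CO3²⁻] = α₂ × DIC = 0.1789 × 2.53 = 0.453 mmol/kg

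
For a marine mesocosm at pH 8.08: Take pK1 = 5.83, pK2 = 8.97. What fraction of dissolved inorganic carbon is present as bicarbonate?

α₁ = 1 / (1 + [H⁺]/K1 + K2/[H⁺]) = 1 / (1 + 10^-2.25 + 10^-0.89)
   = 1 / (1 + 0.0056234 + 0.12882) = 1/1.1344 = 0.8815

α₁ = 0.881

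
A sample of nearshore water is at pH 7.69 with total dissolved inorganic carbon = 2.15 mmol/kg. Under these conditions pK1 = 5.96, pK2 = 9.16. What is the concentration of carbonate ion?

α₂ = 1 / (1 + [H⁺]/K2 + [H⁺]²/(K1K2)) = 1 / (1 + 10^+1.47 + 10^-0.26)
   = 1 / (1 + 29.512 + 0.54954) = 1/31.062 = 0.03219
[CO3²⁻] = α₂ × DIC = 0.03219 × 2.15 = 0.0692 mmol/kg

[CO3²⁻] = 0.0692 mmol/kg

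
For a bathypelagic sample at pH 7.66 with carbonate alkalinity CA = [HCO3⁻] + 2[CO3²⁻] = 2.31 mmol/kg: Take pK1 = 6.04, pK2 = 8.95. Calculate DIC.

DIC = 2.25 mmol/kg

CA = [HCO3⁻] + 2[CO3²⁻] = (α₁ + 2α₂)·DIC
At pH 7.66: [H⁺]/K1 = 10^-1.62 = 0.023988, K2/[H⁺] = 10^-1.29 = 0.051286
α₁ = 1/(1 + 0.023988 + 0.051286) = 1/1.0753 = 0.9300; α₂ = α₁·K2/[H⁺] = 0.04770
α₁ + 2α₂ = 1.0254
DIC = CA / (α₁ + 2α₂) = 2.31 / 1.0254 = 2.25 mmol/kg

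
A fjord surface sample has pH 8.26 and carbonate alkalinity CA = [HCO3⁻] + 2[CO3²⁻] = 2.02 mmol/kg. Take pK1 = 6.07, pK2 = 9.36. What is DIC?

CA = [HCO3⁻] + 2[CO3²⁻] = (α₁ + 2α₂)·DIC
At pH 8.26: [H⁺]/K1 = 10^-2.19 = 0.0064565, K2/[H⁺] = 10^-1.10 = 0.079433
α₁ = 1/(1 + 0.0064565 + 0.079433) = 1/1.0859 = 0.9209; α₂ = α₁·K2/[H⁺] = 0.07315
α₁ + 2α₂ = 1.0672
DIC = CA / (α₁ + 2α₂) = 2.02 / 1.0672 = 1.89 mmol/kg

DIC = 1.89 mmol/kg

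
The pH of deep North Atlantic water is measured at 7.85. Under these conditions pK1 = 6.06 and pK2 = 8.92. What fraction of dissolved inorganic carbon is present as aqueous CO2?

α₀ = 1 / (1 + K1/[H⁺] + K1K2/[H⁺]²) = 1 / (1 + 10^+1.79 + 10^+0.72)
   = 1 / (1 + 61.660 + 5.2481) = 1/67.908 = 0.01473

α₀ = 0.0147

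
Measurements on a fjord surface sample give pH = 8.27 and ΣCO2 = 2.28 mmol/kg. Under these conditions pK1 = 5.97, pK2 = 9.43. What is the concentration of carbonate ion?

α₂ = 1 / (1 + [H⁺]/K2 + [H⁺]²/(K1K2)) = 1 / (1 + 10^+1.16 + 10^-1.14)
   = 1 / (1 + 14.454 + 0.072444) = 1/15.527 = 0.06440
[CO3²⁻] = α₂ × DIC = 0.06440 × 2.28 = 0.147 mmol/kg

[CO3²⁻] = 0.147 mmol/kg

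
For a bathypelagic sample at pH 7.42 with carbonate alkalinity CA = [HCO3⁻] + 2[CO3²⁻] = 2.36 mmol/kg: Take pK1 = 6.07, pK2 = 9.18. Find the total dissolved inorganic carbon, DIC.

DIC = 2.42 mmol/kg

CA = [HCO3⁻] + 2[CO3²⁻] = (α₁ + 2α₂)·DIC
At pH 7.42: [H⁺]/K1 = 10^-1.35 = 0.044668, K2/[H⁺] = 10^-1.76 = 0.017378
α₁ = 1/(1 + 0.044668 + 0.017378) = 1/1.0620 = 0.9416; α₂ = α₁·K2/[H⁺] = 0.01636
α₁ + 2α₂ = 0.9743
DIC = CA / (α₁ + 2α₂) = 2.36 / 0.9743 = 2.42 mmol/kg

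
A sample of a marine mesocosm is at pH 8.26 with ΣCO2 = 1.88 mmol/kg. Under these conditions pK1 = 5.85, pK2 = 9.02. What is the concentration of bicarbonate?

[HCO3⁻] = 1.60 mmol/kg

α₁ = 1 / (1 + [H⁺]/K1 + K2/[H⁺]) = 1 / (1 + 10^-2.41 + 10^-0.76)
   = 1 / (1 + 0.0038905 + 0.17378) = 1/1.1777 = 0.8491
[HCO3⁻] = α₁ × DIC = 0.8491 × 1.88 = 1.60 mmol/kg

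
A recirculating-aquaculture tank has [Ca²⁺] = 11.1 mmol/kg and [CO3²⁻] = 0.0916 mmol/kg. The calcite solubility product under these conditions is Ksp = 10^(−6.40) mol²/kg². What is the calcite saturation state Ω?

Ω = 2.55

Ksp = 10^(−6.40) = 3.981×10^-7
Ω = [Ca²⁺][CO3²⁻]/Ksp = (11.1×10^-3)(0.0916×10^-3) / 3.981×10^-7 = 2.55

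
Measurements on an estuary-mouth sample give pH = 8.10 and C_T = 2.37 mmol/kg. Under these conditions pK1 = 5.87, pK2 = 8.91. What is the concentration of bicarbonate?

α₁ = 1 / (1 + [H⁺]/K1 + K2/[H⁺]) = 1 / (1 + 10^-2.23 + 10^-0.81)
   = 1 / (1 + 0.0058884 + 0.15488) = 1/1.1608 = 0.8615
[HCO3⁻] = α₁ × DIC = 0.8615 × 2.37 = 2.04 mmol/kg

[HCO3⁻] = 2.04 mmol/kg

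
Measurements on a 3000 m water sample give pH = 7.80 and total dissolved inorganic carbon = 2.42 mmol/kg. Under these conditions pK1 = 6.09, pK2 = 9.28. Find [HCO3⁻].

α₁ = 1 / (1 + [H⁺]/K1 + K2/[H⁺]) = 1 / (1 + 10^-1.71 + 10^-1.48)
   = 1 / (1 + 0.019498 + 0.033113) = 1/1.0526 = 0.9500
[HCO3⁻] = α₁ × DIC = 0.9500 × 2.42 = 2.30 mmol/kg

[HCO3⁻] = 2.30 mmol/kg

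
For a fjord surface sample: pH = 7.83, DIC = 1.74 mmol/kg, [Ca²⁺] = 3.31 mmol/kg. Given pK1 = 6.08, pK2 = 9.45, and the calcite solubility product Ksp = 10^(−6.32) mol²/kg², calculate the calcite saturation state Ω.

α₂ = 1 / (1 + [H⁺]/K2 + [H⁺]²/(K1K2)) = 1 / (1 + 10^+1.62 + 10^-0.13)
   = 1 / (1 + 41.687 + 0.74131) = 1/43.428 = 0.02303
[CO3²⁻] = α₂ × DIC = 0.02303 × 1.74 = 0.04007 mmol/kg
Ksp = 10^(−6.32) = 4.786×10^-7
Ω = [Ca²⁺][CO3²⁻]/Ksp = (3.31×10^-3)(4.007×10^-5) / 4.786×10^-7 = 0.277

Ω = 0.277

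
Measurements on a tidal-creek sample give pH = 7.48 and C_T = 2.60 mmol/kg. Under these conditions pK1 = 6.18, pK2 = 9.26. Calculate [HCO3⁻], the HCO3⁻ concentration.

[HCO3⁻] = 2.44 mmol/kg

α₁ = 1 / (1 + [H⁺]/K1 + K2/[H⁺]) = 1 / (1 + 10^-1.30 + 10^-1.78)
   = 1 / (1 + 0.050119 + 0.016596) = 1/1.0667 = 0.9375
[HCO3⁻] = α₁ × DIC = 0.9375 × 2.60 = 2.44 mmol/kg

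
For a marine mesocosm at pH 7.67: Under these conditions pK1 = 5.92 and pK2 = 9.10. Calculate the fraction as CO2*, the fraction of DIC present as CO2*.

α₀ = 0.0169

α₀ = 1 / (1 + K1/[H⁺] + K1K2/[H⁺]²) = 1 / (1 + 10^+1.75 + 10^+0.32)
   = 1 / (1 + 56.234 + 2.0893) = 1/59.323 = 0.01686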